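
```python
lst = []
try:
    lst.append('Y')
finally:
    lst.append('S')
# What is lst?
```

Step-by-step execution trace:
1. try: `lst.append('Y')` → lst = ['Y'].
2. The try body completes without raising.
3. finally always runs: `lst.append('S')` → lst = ['Y', 'S'].
Result: ['Y', 'S']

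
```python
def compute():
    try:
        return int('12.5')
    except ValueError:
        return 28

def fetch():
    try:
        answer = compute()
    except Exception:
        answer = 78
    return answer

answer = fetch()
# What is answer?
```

Step-by-step execution trace:
1. `fetch()` calls `compute()`.
2. In compute: `int('12.5')` raises ValueError; `except ValueError` catches it → returns 28.
3. In fetch: `answer = compute()` → answer = 28. No exception reaches fetch.
4. `except Exception` is skipped; fetch returns 28.
5. answer = 28.
Result: 28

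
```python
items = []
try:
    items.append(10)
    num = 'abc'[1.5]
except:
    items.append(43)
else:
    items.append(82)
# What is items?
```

Step-by-step execution trace:
1. try: `items.append(10)` → items = [10].
2. `num = 'abc'[1.5]` raises TypeError.
3. bare `except` matches → `items.append(43)` → items = [10, 43].
4. `else` is skipped (an exception was raised).
Result: [10, 43]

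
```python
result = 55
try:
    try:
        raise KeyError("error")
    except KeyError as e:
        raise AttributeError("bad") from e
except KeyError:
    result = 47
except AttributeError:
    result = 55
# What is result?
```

Step-by-step execution trace:
1. Inner try raises KeyError; inner `except KeyError as e` catches it.
2. `raise AttributeError(...) from e` raises AttributeError (KeyError is attached as __cause__, but only AttributeError is active).
3. Outer `except KeyError` does not match AttributeError; skipped.
4. Outer `except AttributeError` matches → result = 55.
Result: 55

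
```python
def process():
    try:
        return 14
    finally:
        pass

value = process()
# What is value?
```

Step-by-step execution trace:
1. `process()` enters try: `return 14` sets pending return value 14.
2. Before returning, `finally: pass` runs (no effect).
3. process() returns 14 → value = 14.
Result: 14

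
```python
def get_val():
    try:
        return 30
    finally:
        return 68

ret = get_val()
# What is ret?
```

Step-by-step execution trace:
1. `get_val()` enters try: `return 30` sets pending return value 30.
2. Before returning, `finally: return 68` runs and overrides the pending return.
3. get_val() returns 68 → ret = 68.
Result: 68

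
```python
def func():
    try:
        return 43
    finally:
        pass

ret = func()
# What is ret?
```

Step-by-step execution trace:
1. `func()` enters try: `return 43` sets pending return value 43.
2. Before returning, `finally: pass` runs (no effect).
3. func() returns 43 → ret = 43.
Result: 43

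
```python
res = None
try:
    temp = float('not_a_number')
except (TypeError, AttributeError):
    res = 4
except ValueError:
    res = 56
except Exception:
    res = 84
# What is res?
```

Step-by-step execution trace:
1. `temp = float('not_a_number')` raises ValueError.
2. `except (TypeError, AttributeError)` does not match ValueError; skipped.
3. `except ValueError` matches (exact type match) → res = 56.
4. `except Exception` is not reached.
Result: 56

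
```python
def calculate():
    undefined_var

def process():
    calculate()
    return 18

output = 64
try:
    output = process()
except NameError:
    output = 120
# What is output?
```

Step-by-step execution trace:
1. output starts at 64.
2. try: `process()` calls `calculate()`.
3. `calculate()` evaluates `undefined_var`, which raises NameError; it propagates through process (uncaught).
4. `return 18` in process is not reached; the assignment to output does not complete.
5. `except NameError` matches → output = 120.
Result: 120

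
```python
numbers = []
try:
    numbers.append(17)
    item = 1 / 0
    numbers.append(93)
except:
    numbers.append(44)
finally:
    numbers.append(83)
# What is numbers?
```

Step-by-step execution trace:
1. try: `numbers.append(17)` → numbers = [17].
2. `item = 1 / 0` raises ZeroDivisionError; `numbers.append(93)` is not reached.
3. bare `except` matches → `numbers.append(44)` → numbers = [17, 44].
4. finally always runs: `numbers.append(83)` → numbers = [17, 44, 83].
Result: [17, 44, 83]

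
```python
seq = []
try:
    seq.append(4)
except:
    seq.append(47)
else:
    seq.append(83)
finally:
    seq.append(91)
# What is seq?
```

Step-by-step execution trace:
1. try: `seq.append(4)` → seq = [4]. No exception raised.
2. `except` is skipped.
3. `else` runs: `seq.append(83)` → seq = [4, 83].
4. `finally` always runs: `seq.append(91)` → seq = [4, 83, 91].
Result: [4, 83, 91]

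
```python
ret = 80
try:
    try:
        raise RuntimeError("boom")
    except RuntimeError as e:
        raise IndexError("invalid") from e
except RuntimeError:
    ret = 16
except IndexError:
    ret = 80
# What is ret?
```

Step-by-step execution trace:
1. Inner try raises RuntimeError; inner `except RuntimeError as e` catches it.
2. `raise IndexError(...) from e` raises IndexError (RuntimeError is attached as __cause__, but only IndexError is active).
3. Outer `except RuntimeError` does not match IndexError; skipped.
4. Outer `except IndexError` matches → ret = 80.
Result: 80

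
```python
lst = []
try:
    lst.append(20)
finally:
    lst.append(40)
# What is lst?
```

Step-by-step execution trace:
1. try: `lst.append(20)` → lst = [20].
2. The try body completes without raising.
3. finally always runs: `lst.append(40)` → lst = [20, 40].
Result: [20, 40]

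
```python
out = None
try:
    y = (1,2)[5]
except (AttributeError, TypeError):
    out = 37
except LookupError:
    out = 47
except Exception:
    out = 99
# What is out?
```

Step-by-step execution trace:
1. `y = (1,2)[5]` raises IndexError.
2. `except (AttributeError, TypeError)` does not match IndexError; skipped.
3. `except LookupError` matches (IndexError is a subclass of LookupError) → out = 47.
4. `except Exception` is not reached.
Result: 47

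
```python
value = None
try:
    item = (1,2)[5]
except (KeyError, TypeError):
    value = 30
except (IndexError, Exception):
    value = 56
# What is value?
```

Step-by-step execution trace:
1. `item = (1,2)[5]` raises IndexError.
2. `except (KeyError, TypeError)` does not match IndexError; skipped.
3. `except (IndexError, Exception)` matches (IndexError is in the tuple) → value = 56.
Result: 56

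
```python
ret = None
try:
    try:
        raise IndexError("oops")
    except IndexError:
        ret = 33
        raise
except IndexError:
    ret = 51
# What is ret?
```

Step-by-step execution trace:
1. Inner try: `raise IndexError("oops")` raises IndexError.
2. Inner `except IndexError` matches → ret = 33.
3. bare `raise` re-raises the same IndexError.
4. Outer `except IndexError` matches → ret = 51.
Result: 51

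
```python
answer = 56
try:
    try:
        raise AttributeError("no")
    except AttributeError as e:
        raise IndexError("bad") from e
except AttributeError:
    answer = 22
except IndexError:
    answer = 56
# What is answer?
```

Step-by-step execution trace:
1. Inner try raises AttributeError; inner `except AttributeError as e` catches it.
2. `raise IndexError(...) from e` raises IndexError (AttributeError is attached as __cause__, but only IndexError is active).
3. Outer `except AttributeError` does not match IndexError; skipped.
4. Outer `except IndexError` matches → answer = 56.
Result: 56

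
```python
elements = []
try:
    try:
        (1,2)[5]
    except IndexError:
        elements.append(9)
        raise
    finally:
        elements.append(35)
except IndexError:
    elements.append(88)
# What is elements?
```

Step-by-step execution trace:
1. Inner try: `(1,2)[5]` raises IndexError.
2. Inner `except IndexError` matches → `elements.append(9)` → elements = [9].
3. bare `raise` re-raises IndexError.
4. Inner `finally` runs during unwinding: `elements.append(35)` → elements = [9, 35].
5. Outer `except IndexError` matches → `elements.append(88)` → elements = [9, 35, 88].
Result: [9, 35, 88]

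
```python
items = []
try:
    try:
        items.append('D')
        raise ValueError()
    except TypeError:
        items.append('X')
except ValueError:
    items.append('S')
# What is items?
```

Step-by-step execution trace:
1. Inner try: `items.append('D')` → items = ['D'].
2. `raise ValueError()` raises ValueError.
3. Inner `except TypeError` does not match ValueError; exception propagates to outer try.
4. Outer `except ValueError` matches → `items.append('S')` → items = ['D', 'S'].
Result: ['D', 'S']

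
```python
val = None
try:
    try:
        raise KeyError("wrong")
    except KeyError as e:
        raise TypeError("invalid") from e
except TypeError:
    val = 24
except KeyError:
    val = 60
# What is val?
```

Step-by-step execution trace:
1. Inner try raises KeyError; inner `except KeyError as e` catches it.
2. `raise TypeError(...) from e` raises TypeError (KeyError is attached as __cause__, but only TypeError is active).
3. Outer `except TypeError` matches → val = 24.
4. `except KeyError` is not reached.
Result: 24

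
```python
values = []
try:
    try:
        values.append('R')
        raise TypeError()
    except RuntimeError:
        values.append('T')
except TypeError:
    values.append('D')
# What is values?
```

Step-by-step execution trace:
1. Inner try: `values.append('R')` → values = ['R'].
2. `raise TypeError()` raises TypeError.
3. Inner `except RuntimeError` does not match TypeError; exception propagates to outer try.
4. Outer `except TypeError` matches → `values.append('D')` → values = ['R', 'D'].
Result: ['R', 'D']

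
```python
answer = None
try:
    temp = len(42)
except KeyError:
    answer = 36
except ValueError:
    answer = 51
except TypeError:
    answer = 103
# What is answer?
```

Step-by-step execution trace:
1. `temp = len(42)` raises TypeError.
2. `except KeyError` does not match TypeError; skipped.
3. `except ValueError` does not match TypeError; skipped.
4. `except TypeError` matches → answer = 103.
Result: 103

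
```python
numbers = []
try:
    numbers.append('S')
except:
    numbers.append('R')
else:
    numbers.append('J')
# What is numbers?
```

Step-by-step execution trace:
1. try: `numbers.append('S')` → numbers = ['S']. No exception raised.
2. `except` is skipped.
3. `else` runs (try completed without exception): `numbers.append('J')` → numbers = ['S', 'J'].
Result: ['S', 'J']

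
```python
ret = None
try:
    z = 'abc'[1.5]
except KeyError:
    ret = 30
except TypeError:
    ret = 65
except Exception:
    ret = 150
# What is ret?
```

Step-by-step execution trace:
1. `z = 'abc'[1.5]` raises TypeError.
2. `except KeyError` does not match TypeError; skipped.
3. `except TypeError` matches → ret = 65.
4. Remaining except clauses are skipped.
Result: 65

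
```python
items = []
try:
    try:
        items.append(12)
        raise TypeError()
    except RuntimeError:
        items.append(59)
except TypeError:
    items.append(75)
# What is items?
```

Step-by-step execution trace:
1. Inner try: `items.append(12)` → items = [12].
2. `raise TypeError()` raises TypeError.
3. Inner `except RuntimeError` does not match TypeError; exception propagates to outer try.
4. Outer `except TypeError` matches → `items.append(75)` → items = [12, 75].
Result: [12, 75]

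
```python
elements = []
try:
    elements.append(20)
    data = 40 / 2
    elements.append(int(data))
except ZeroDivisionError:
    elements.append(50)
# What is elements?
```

Step-by-step execution trace:
1. try: `elements.append(20)` → elements = [20].
2. `data = 40 / 2` → data = 20.0. No exception raised.
3. `elements.append(int(data))` → elements = [20, 20].
4. `except ZeroDivisionError` is skipped (no exception was raised).
Result: [20, 20]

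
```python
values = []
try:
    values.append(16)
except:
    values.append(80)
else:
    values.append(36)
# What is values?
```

Step-by-step execution trace:
1. try: `values.append(16)` → values = [16]. No exception raised.
2. `except` is skipped.
3. `else` runs (try completed without exception): `values.append(36)` → values = [16, 36].
Result: [16, 36]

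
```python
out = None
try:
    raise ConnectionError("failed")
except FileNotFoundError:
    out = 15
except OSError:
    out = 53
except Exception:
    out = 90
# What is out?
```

Step-by-step execution trace:
1. `raise ConnectionError(...)` raises ConnectionError.
2. `except FileNotFoundError` does not match (ConnectionError is not a subclass of FileNotFoundError); skipped.
3. `except OSError` matches (ConnectionError is a subclass of OSError) → out = 53.
4. `except Exception` is not reached.
Result: 53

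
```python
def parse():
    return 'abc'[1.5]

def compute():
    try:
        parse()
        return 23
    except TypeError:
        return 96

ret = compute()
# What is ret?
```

Step-by-step execution trace:
1. `compute()` calls `parse()`.
2. `parse()` evaluates `'abc'[1.5]`, which raises TypeError; it propagates to the caller.
3. `return 23` is not reached.
4. `except TypeError` in compute matches → returns 96.
5. ret = 96.
Result: 96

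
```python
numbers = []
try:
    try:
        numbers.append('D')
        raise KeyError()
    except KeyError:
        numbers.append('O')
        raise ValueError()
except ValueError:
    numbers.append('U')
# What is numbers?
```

Step-by-step execution trace:
1. Inner try: `numbers.append('D')` → numbers = ['D'].
2. `raise KeyError()` raises KeyError.
3. Inner `except KeyError` matches → `numbers.append('O')` → numbers = ['D', 'O'].
4. `raise ValueError()` raises ValueError; propagates to outer try.
5. Outer `except ValueError` matches → `numbers.append('U')` → numbers = ['D', 'O', 'U'].
Result: ['D', 'O', 'U']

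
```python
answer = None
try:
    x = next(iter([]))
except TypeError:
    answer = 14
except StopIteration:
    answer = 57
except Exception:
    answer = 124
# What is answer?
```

Step-by-step execution trace:
1. `x = next(iter([]))` raises StopIteration.
2. `except TypeError` does not match StopIteration; skipped.
3. `except StopIteration` matches → answer = 57.
4. Remaining except clauses are skipped.
Result: 57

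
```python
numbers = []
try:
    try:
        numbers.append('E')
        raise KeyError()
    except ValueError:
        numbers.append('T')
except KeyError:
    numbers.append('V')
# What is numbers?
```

Step-by-step execution trace:
1. Inner try: `numbers.append('E')` → numbers = ['E'].
2. `raise KeyError()` raises KeyError.
3. Inner `except ValueError` does not match KeyError; exception propagates to outer try.
4. Outer `except KeyError` matches → `numbers.append('V')` → numbers = ['E', 'V'].
Result: ['E', 'V']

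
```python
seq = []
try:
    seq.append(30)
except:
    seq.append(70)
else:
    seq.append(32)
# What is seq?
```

Step-by-step execution trace:
1. try: `seq.append(30)` → seq = [30]. No exception raised.
2. `except` is skipped.
3. `else` runs (try completed without exception): `seq.append(32)` → seq = [30, 32].
Result: [30, 32]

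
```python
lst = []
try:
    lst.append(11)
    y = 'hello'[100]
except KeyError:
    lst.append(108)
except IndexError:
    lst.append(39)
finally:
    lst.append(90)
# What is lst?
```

Step-by-step execution trace:
1. try: `lst.append(11)` → lst = [11].
2. `y = 'hello'[100]` raises IndexError.
3. `except KeyError` does not match IndexError; skipped.
4. `except IndexError` matches → `lst.append(39)` → lst = [11, 39].
5. finally always runs: `lst.append(90)` → lst = [11, 39, 90].
Result: [11, 39, 90]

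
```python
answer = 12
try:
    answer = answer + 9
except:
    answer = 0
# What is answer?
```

Step-by-step execution trace:
1. answer starts at 12.
2. try: `answer = answer + 9` → answer = 21. No exception raised.
3. `except` is skipped.
Result: 21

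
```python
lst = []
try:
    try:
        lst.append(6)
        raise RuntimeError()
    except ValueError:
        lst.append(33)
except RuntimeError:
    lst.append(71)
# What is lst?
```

Step-by-step execution trace:
1. Inner try: `lst.append(6)` → lst = [6].
2. `raise RuntimeError()` raises RuntimeError.
3. Inner `except ValueError` does not match RuntimeError; exception propagates to outer try.
4. Outer `except RuntimeError` matches → `lst.append(71)` → lst = [6, 71].
Result: [6, 71]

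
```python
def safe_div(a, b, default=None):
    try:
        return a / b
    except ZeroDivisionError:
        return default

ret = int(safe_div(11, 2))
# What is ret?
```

Step-by-step execution trace:
1. `safe_div(11, 2)` enters try: `return 11 / 2` → returns 5.5. No exception raised.
2. `except ZeroDivisionError` is skipped.
3. `int(5.5)` → 5 → ret = 5.
Result: 5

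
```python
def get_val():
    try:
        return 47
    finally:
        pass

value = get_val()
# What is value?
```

Step-by-step execution trace:
1. `get_val()` enters try: `return 47` sets pending return value 47.
2. Before returning, `finally: pass` runs (no effect).
3. get_val() returns 47 → value = 47.
Result: 47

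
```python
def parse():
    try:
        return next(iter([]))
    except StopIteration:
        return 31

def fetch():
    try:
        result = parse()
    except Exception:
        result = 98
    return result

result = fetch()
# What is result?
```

Step-by-step execution trace:
1. `fetch()` calls `parse()`.
2. In parse: `next(iter([]))` raises StopIteration; `except StopIteration` catches it → returns 31.
3. In fetch: `result = parse()` → result = 31. No exception reaches fetch.
4. `except Exception` is skipped; fetch returns 31.
5. result = 31.
Result: 31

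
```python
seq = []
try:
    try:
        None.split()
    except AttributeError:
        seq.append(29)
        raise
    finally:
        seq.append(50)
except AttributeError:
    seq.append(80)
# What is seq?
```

Step-by-step execution trace:
1. Inner try: `None.split()` raises AttributeError.
2. Inner `except AttributeError` matches → `seq.append(29)` → seq = [29].
3. bare `raise` re-raises AttributeError.
4. Inner `finally` runs during unwinding: `seq.append(50)` → seq = [29, 50].
5. Outer `except AttributeError` matches → `seq.append(80)` → seq = [29, 50, 80].
Result: [29, 50, 80]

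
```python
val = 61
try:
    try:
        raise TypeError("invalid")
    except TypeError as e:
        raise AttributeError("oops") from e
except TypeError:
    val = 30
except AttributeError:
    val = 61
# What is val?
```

Step-by-step execution trace:
1. Inner try raises TypeError; inner `except TypeError as e` catches it.
2. `raise AttributeError(...) from e` raises AttributeError (TypeError is attached as __cause__, but only AttributeError is active).
3. Outer `except TypeError` does not match AttributeError; skipped.
4. Outer `except AttributeError` matches → val = 61.
Result: 61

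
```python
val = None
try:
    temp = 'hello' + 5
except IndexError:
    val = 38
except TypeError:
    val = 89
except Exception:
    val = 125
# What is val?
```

Step-by-step execution trace:
1. `temp = 'hello' + 5` raises TypeError.
2. `except IndexError` does not match TypeError; skipped.
3. `except TypeError` matches → val = 89.
4. Remaining except clauses are skipped.
Result: 89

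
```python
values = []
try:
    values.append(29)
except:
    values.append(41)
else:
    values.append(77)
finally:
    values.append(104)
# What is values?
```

Step-by-step execution trace:
1. try: `values.append(29)` → values = [29]. No exception raised.
2. `except` is skipped.
3. `else` runs: `values.append(77)` → values = [29, 77].
4. `finally` always runs: `values.append(104)` → values = [29, 77, 104].
Result: [29, 77, 104]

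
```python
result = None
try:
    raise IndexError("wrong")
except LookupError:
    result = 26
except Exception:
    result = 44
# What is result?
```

Step-by-step execution trace:
1. `raise IndexError(...)` raises IndexError.
2. `except LookupError` matches (IndexError is a subclass of LookupError) → result = 26.
3. `except Exception` is not reached.
Result: 26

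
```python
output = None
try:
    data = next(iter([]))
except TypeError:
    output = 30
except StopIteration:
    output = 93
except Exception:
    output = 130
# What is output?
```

Step-by-step execution trace:
1. `data = next(iter([]))` raises StopIteration.
2. `except TypeError` does not match StopIteration; skipped.
3. `except StopIteration` matches → output = 93.
4. Remaining except clauses are skipped.
Result: 93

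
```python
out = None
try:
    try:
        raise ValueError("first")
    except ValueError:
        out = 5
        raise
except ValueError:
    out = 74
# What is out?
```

Step-by-step execution trace:
1. Inner try: `raise ValueError("first")` raises ValueError.
2. Inner `except ValueError` matches → out = 5.
3. bare `raise` re-raises the same ValueError.
4. Outer `except ValueError` matches → out = 74.
Result: 74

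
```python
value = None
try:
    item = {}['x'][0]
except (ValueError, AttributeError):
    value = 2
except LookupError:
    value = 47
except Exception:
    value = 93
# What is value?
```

Step-by-step execution trace:
1. `item = {}['x'][0]` raises KeyError.
2. `except (ValueError, AttributeError)` does not match KeyError; skipped.
3. `except LookupError` matches (KeyError is a subclass of LookupError) → value = 47.
4. `except Exception` is not reached.
Result: 47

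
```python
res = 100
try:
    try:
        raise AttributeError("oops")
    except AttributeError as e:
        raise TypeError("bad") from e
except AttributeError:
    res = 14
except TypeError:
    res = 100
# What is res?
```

Step-by-step execution trace:
1. Inner try raises AttributeError; inner `except AttributeError as e` catches it.
2. `raise TypeError(...) from e` raises TypeError (AttributeError is attached as __cause__, but only TypeError is active).
3. Outer `except AttributeError` does not match TypeError; skipped.
4. Outer `except TypeError` matches → res = 100.
Result: 100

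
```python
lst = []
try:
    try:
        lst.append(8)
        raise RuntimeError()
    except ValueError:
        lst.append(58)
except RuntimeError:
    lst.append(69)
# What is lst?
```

Step-by-step execution trace:
1. Inner try: `lst.append(8)` → lst = [8].
2. `raise RuntimeError()` raises RuntimeError.
3. Inner `except ValueError` does not match RuntimeError; exception propagates to outer try.
4. Outer `except RuntimeError` matches → `lst.append(69)` → lst = [8, 69].
Result: [8, 69]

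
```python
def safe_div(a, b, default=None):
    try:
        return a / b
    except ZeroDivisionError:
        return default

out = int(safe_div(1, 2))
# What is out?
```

Step-by-step execution trace:
1. `safe_div(1, 2)` enters try: `return 1 / 2` → returns 0.5. No exception raised.
2. `except ZeroDivisionError` is skipped.
3. `int(0.5)` → 0 → out = 0.
Result: 0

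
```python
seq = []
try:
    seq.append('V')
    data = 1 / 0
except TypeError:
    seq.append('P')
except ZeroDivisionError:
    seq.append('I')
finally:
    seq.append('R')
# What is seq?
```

Step-by-step execution trace:
1. try: `seq.append('V')` → seq = ['V'].
2. `data = 1 / 0` raises ZeroDivisionError.
3. `except TypeError` does not match ZeroDivisionError; skipped.
4. `except ZeroDivisionError` matches → `seq.append('I')` → seq = ['V', 'I'].
5. finally always runs: `seq.append('R')` → seq = ['V', 'I', 'R'].
Result: ['V', 'I', 'R']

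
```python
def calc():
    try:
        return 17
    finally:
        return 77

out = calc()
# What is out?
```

Step-by-step execution trace:
1. `calc()` enters try: `return 17` sets pending return value 17.
2. Before returning, `finally: return 77` runs and overrides the pending return.
3. calc() returns 77 → out = 77.
Result: 77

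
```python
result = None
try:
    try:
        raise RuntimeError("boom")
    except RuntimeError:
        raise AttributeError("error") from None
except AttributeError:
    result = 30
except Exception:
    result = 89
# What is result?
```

Step-by-step execution trace:
1. Inner try raises RuntimeError; inner `except RuntimeError` catches it.
2. `raise AttributeError(...) from None` raises AttributeError (from None suppresses __context__, but the active exception is still AttributeError).
3. Outer `except AttributeError` matches → result = 30.
4. `except Exception` is not reached.
Result: 30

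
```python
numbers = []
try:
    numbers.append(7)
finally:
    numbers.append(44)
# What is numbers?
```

Step-by-step execution trace:
1. try: `numbers.append(7)` → numbers = [7].
2. The try body completes without raising.
3. finally always runs: `numbers.append(44)` → numbers = [7, 44].
Result: [7, 44]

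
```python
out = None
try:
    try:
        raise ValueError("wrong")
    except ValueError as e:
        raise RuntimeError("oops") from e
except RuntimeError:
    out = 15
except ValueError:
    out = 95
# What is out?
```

Step-by-step execution trace:
1. Inner try raises ValueError; inner `except ValueError as e` catches it.
2. `raise RuntimeError(...) from e` raises RuntimeError (ValueError is attached as __cause__, but only RuntimeError is active).
3. Outer `except RuntimeError` matches → out = 15.
4. `except ValueError` is not reached.
Result: 15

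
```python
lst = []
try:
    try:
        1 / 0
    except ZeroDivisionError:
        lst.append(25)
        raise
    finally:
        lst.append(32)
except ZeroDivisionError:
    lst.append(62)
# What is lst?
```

Step-by-step execution trace:
1. Inner try: `1 / 0` raises ZeroDivisionError.
2. Inner `except ZeroDivisionError` matches → `lst.append(25)` → lst = [25].
3. bare `raise` re-raises ZeroDivisionError.
4. Inner `finally` runs during unwinding: `lst.append(32)` → lst = [25, 32].
5. Outer `except ZeroDivisionError` matches → `lst.append(62)` → lst = [25, 32, 62].
Result: [25, 32, 62]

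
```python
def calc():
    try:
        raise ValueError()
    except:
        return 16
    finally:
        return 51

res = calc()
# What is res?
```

Step-by-step execution trace:
1. `calc()` enters try: `raise ValueError()` raises ValueError.
2. bare `except` matches → `return 16` sets pending return value 16.
3. Before returning, `finally: return 51` runs and overrides the pending return.
4. calc() returns 51 → res = 51.
Result: 51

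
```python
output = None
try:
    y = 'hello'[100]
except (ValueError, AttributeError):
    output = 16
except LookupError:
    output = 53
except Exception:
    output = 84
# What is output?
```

Step-by-step execution trace:
1. `y = 'hello'[100]` raises IndexError.
2. `except (ValueError, AttributeError)` does not match IndexError; skipped.
3. `except LookupError` matches (IndexError is a subclass of LookupError) → output = 53.
4. `except Exception` is not reached.
Result: 53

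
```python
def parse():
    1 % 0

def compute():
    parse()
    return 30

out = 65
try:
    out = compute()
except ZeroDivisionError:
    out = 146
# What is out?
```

Step-by-step execution trace:
1. out starts at 65.
2. try: `compute()` calls `parse()`.
3. `parse()` evaluates `1 % 0`, which raises ZeroDivisionError; it propagates through compute (uncaught).
4. `return 30` in compute is not reached; the assignment to out does not complete.
5. `except ZeroDivisionError` matches → out = 146.
Result: 146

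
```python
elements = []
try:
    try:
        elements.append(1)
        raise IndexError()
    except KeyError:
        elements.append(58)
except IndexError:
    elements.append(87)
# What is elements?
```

Step-by-step execution trace:
1. Inner try: `elements.append(1)` → elements = [1].
2. `raise IndexError()` raises IndexError.
3. Inner `except KeyError` does not match IndexError; exception propagates to outer try.
4. Outer `except IndexError` matches → `elements.append(87)` → elements = [1, 87].
Result: [1, 87]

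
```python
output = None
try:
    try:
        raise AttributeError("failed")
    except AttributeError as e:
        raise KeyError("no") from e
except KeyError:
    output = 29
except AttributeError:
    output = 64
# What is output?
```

Step-by-step execution trace:
1. Inner try raises AttributeError; inner `except AttributeError as e` catches it.
2. `raise KeyError(...) from e` raises KeyError (AttributeError is attached as __cause__, but only KeyError is active).
3. Outer `except KeyError` matches → output = 29.
4. `except AttributeError` is not reached.
Result: 29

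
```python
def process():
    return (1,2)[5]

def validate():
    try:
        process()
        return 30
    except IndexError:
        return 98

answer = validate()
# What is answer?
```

Step-by-step execution trace:
1. `validate()` calls `process()`.
2. `process()` evaluates `(1,2)[5]`, which raises IndexError; it propagates to the caller.
3. `return 30` is not reached.
4. `except IndexError` in validate matches → returns 98.
5. answer = 98.
Result: 98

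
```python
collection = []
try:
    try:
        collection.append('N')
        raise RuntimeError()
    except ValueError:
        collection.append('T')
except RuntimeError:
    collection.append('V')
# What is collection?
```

Step-by-step execution trace:
1. Inner try: `collection.append('N')` → collection = ['N'].
2. `raise RuntimeError()` raises RuntimeError.
3. Inner `except ValueError` does not match RuntimeError; exception propagates to outer try.
4. Outer `except RuntimeError` matches → `collection.append('V')` → collection = ['N', 'V'].
Result: ['N', 'V']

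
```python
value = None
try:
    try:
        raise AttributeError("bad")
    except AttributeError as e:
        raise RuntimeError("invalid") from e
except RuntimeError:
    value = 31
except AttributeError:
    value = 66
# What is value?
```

Step-by-step execution trace:
1. Inner try raises AttributeError; inner `except AttributeError as e` catches it.
2. `raise RuntimeError(...) from e` raises RuntimeError (AttributeError is attached as __cause__, but only RuntimeError is active).
3. Outer `except RuntimeError` matches → value = 31.
4. `except AttributeError` is not reached.
Result: 31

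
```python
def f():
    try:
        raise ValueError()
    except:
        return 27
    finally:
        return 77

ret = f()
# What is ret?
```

Step-by-step execution trace:
1. `f()` enters try: `raise ValueError()` raises ValueError.
2. bare `except` matches → `return 27` sets pending return value 27.
3. Before returning, `finally: return 77` runs and overrides the pending return.
4. f() returns 77 → ret = 77.
Result: 77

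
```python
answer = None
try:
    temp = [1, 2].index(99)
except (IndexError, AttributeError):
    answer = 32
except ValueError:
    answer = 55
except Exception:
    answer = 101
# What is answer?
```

Step-by-step execution trace:
1. `temp = [1, 2].index(99)` raises ValueError.
2. `except (IndexError, AttributeError)` does not match ValueError; skipped.
3. `except ValueError` matches (exact type match) → answer = 55.
4. `except Exception` is not reached.
Result: 55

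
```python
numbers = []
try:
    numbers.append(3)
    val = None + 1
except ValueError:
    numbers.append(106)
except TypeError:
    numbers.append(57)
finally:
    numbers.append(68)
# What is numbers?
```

Step-by-step execution trace:
1. try: `numbers.append(3)` → numbers = [3].
2. `val = None + 1` raises TypeError.
3. `except ValueError` does not match TypeError; skipped.
4. `except TypeError` matches → `numbers.append(57)` → numbers = [3, 57].
5. finally always runs: `numbers.append(68)` → numbers = [3, 57, 68].
Result: [3, 57, 68]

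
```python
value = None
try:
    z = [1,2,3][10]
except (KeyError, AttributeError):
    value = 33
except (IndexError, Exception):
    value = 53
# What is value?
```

Step-by-step execution trace:
1. `z = [1,2,3][10]` raises IndexError.
2. `except (KeyError, AttributeError)` does not match IndexError; skipped.
3. `except (IndexError, Exception)` matches (IndexError is in the tuple) → value = 53.
Result: 53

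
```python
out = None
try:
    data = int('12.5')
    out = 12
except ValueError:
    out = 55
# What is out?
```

Step-by-step execution trace:
1. `data = int('12.5')` raises ValueError.
2. `out = 12` is not reached.
3. `except ValueError` matches → out = 55.
Result: 55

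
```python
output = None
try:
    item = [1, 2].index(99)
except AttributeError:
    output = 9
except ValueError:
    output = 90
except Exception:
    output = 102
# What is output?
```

Step-by-step execution trace:
1. `item = [1, 2].index(99)` raises ValueError.
2. `except AttributeError` does not match ValueError; skipped.
3. `except ValueError` matches → output = 90.
4. Remaining except clauses are skipped.
Result: 90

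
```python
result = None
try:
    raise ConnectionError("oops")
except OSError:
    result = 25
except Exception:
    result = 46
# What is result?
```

Step-by-step execution trace:
1. `raise ConnectionError(...)` raises ConnectionError.
2. `except OSError` matches (ConnectionError is a subclass of OSError) → result = 25.
3. `except Exception` is not reached.
Result: 25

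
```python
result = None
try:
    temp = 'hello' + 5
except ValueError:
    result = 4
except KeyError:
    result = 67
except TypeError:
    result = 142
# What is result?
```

Step-by-step execution trace:
1. `temp = 'hello' + 5` raises TypeError.
2. `except ValueError` does not match TypeError; skipped.
3. `except KeyError` does not match TypeError; skipped.
4. `except TypeError` matches → result = 142.
Result: 142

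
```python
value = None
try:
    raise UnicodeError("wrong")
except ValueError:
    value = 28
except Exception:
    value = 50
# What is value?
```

Step-by-step execution trace:
1. `raise UnicodeError(...)` raises UnicodeError.
2. `except ValueError` matches (UnicodeError is a subclass of ValueError) → value = 28.
3. `except Exception` is not reached.
Result: 28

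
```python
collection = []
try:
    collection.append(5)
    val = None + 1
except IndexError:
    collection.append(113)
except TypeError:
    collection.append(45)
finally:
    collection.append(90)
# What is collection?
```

Step-by-step execution trace:
1. try: `collection.append(5)` → collection = [5].
2. `val = None + 1` raises TypeError.
3. `except IndexError` does not match TypeError; skipped.
4. `except TypeError` matches → `collection.append(45)` → collection = [5, 45].
5. finally always runs: `collection.append(90)` → collection = [5, 45, 90].
Result: [5, 45, 90]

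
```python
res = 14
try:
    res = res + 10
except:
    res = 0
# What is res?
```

Step-by-step execution trace:
1. res starts at 14.
2. try: `res = res + 10` → res = 24. No exception raised.
3. `except` is skipped.
Result: 24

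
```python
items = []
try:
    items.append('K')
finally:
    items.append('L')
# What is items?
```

Step-by-step execution trace:
1. try: `items.append('K')` → items = ['K'].
2. The try body completes without raising.
3. finally always runs: `items.append('L')` → items = ['K', 'L'].
Result: ['K', 'L']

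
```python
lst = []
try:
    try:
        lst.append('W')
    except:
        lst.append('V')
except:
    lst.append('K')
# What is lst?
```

Step-by-step execution trace:
1. Inner try: `lst.append('W')` → lst = ['W']. No exception raised.
2. Inner `except` is skipped.
3. Inner try completes normally; outer `except` is skipped.
Result: ['W']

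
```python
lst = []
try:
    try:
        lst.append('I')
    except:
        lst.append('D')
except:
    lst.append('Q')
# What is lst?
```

Step-by-step execution trace:
1. Inner try: `lst.append('I')` → lst = ['I']. No exception raised.
2. Inner `except` is skipped.
3. Inner try completes normally; outer `except` is skipped.
Result: ['I']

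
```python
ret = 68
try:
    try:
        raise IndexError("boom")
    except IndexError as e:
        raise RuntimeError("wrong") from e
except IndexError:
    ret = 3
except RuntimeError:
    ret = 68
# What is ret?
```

Step-by-step execution trace:
1. Inner try raises IndexError; inner `except IndexError as e` catches it.
2. `raise RuntimeError(...) from e` raises RuntimeError (IndexError is attached as __cause__, but only RuntimeError is active).
3. Outer `except IndexError` does not match RuntimeError; skipped.
4. Outer `except RuntimeError` matches → ret = 68.
Result: 68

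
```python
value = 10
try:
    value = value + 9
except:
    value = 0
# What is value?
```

Step-by-step execution trace:
1. value starts at 10.
2. try: `value = value + 9` → value = 19. No exception raised.
3. `except` is skipped.
Result: 19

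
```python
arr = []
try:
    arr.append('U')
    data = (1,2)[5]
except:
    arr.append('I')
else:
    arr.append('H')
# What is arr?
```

Step-by-step execution trace:
1. try: `arr.append('U')` → arr = ['U'].
2. `data = (1,2)[5]` raises IndexError.
3. bare `except` matches → `arr.append('I')` → arr = ['U', 'I'].
4. `else` is skipped (an exception was raised).
Result: ['U', 'I']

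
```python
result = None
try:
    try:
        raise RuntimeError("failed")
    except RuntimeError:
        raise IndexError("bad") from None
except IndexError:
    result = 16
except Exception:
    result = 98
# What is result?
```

Step-by-step execution trace:
1. Inner try raises RuntimeError; inner `except RuntimeError` catches it.
2. `raise IndexError(...) from None` raises IndexError (from None suppresses __context__, but the active exception is still IndexError).
3. Outer `except IndexError` matches → result = 16.
4. `except Exception` is not reached.
Result: 16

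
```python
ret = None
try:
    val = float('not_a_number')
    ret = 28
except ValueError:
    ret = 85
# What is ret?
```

Step-by-step execution trace:
1. `val = float('not_a_number')` raises ValueError.
2. `ret = 28` is not reached.
3. `except ValueError` matches → ret = 85.
Result: 85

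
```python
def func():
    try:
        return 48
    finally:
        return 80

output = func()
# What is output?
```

Step-by-step execution trace:
1. `func()` enters try: `return 48` sets pending return value 48.
2. Before returning, `finally: return 80` runs and overrides the pending return.
3. func() returns 80 → output = 80.
Result: 80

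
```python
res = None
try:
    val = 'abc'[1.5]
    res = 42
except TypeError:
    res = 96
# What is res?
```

Step-by-step execution trace:
1. `val = 'abc'[1.5]` raises TypeError.
2. `res = 42` is not reached.
3. `except TypeError` matches → res = 96.
Result: 96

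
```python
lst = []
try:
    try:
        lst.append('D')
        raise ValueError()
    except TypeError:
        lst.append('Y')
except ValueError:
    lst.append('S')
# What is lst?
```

Step-by-step execution trace:
1. Inner try: `lst.append('D')` → lst = ['D'].
2. `raise ValueError()` raises ValueError.
3. Inner `except TypeError` does not match ValueError; exception propagates to outer try.
4. Outer `except ValueError` matches → `lst.append('S')` → lst = ['D', 'S'].
Result: ['D', 'S']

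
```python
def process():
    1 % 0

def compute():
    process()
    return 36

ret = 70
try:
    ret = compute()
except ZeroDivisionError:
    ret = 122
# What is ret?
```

Step-by-step execution trace:
1. ret starts at 70.
2. try: `compute()` calls `process()`.
3. `process()` evaluates `1 % 0`, which raises ZeroDivisionError; it propagates through compute (uncaught).
4. `return 36` in compute is not reached; the assignment to ret does not complete.
5. `except ZeroDivisionError` matches → ret = 122.
Result: 122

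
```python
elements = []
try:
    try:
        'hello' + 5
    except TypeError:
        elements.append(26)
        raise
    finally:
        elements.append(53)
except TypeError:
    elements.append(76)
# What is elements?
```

Step-by-step execution trace:
1. Inner try: `'hello' + 5` raises TypeError.
2. Inner `except TypeError` matches → `elements.append(26)` → elements = [26].
3. bare `raise` re-raises TypeError.
4. Inner `finally` runs during unwinding: `elements.append(53)` → elements = [26, 53].
5. Outer `except TypeError` matches → `elements.append(76)` → elements = [26, 53, 76].
Result: [26, 53, 76]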